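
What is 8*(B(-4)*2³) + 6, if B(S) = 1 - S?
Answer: 326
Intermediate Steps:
8*(B(-4)*2³) + 6 = 8*((1 - 1*(-4))*2³) + 6 = 8*((1 + 4)*8) + 6 = 8*(5*8) + 6 = 8*40 + 6 = 320 + 6 = 326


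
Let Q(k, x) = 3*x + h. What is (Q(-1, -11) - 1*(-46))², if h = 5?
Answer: 324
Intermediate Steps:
Q(k, x) = 5 + 3*x (Q(k, x) = 3*x + 5 = 5 + 3*x)
(Q(-1, -11) - 1*(-46))² = ((5 + 3*(-11)) - 1*(-46))² = ((5 - 33) + 46)² = (-28 + 46)² = 18² = 324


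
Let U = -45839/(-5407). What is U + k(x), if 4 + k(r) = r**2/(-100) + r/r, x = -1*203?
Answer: -219855263/540700 ≈ -406.61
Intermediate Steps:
x = -203
k(r) = -3 - r**2/100 (k(r) = -4 + (r**2/(-100) + r/r) = -4 + (r**2*(-1/100) + 1) = -4 + (-r**2/100 + 1) = -4 + (1 - r**2/100) = -3 - r**2/100)
U = 45839/5407 (U = -45839*(-1/5407) = 45839/5407 ≈ 8.4777)
U + k(x) = 45839/5407 + (-3 - 1/100*(-203)**2) = 45839/5407 + (-3 - 1/100*41209) = 45839/5407 + (-3 - 41209/100) = 45839/5407 - 41509/100 = -219855263/540700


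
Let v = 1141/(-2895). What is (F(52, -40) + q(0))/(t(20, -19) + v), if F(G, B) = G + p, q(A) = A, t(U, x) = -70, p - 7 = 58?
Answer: -338715/203791 ≈ -1.6621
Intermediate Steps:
p = 65 (p = 7 + 58 = 65)
v = -1141/2895 (v = 1141*(-1/2895) = -1141/2895 ≈ -0.39413)
F(G, B) = 65 + G (F(G, B) = G + 65 = 65 + G)
(F(52, -40) + q(0))/(t(20, -19) + v) = ((65 + 52) + 0)/(-70 - 1141/2895) = (117 + 0)/(-203791/2895) = 117*(-2895/203791) = -338715/203791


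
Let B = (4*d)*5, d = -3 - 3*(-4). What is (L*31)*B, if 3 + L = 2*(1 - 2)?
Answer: -27900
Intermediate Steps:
d = 9 (d = -3 + 12 = 9)
B = 180 (B = (4*9)*5 = 36*5 = 180)
L = -5 (L = -3 + 2*(1 - 2) = -3 + 2*(-1) = -3 - 2 = -5)
(L*31)*B = -5*31*180 = -155*180 = -27900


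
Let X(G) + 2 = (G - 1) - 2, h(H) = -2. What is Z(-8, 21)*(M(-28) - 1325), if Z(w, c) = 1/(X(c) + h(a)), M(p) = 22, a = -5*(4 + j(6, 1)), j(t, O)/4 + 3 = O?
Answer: -1303/14 ≈ -93.071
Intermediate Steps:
j(t, O) = -12 + 4*O
a = 20 (a = -5*(4 + (-12 + 4*1)) = -5*(4 + (-12 + 4)) = -5*(4 - 8) = -5*(-4) = 20)
X(G) = -5 + G (X(G) = -2 + ((G - 1) - 2) = -2 + ((-1 + G) - 2) = -2 + (-3 + G) = -5 + G)
Z(w, c) = 1/(-7 + c) (Z(w, c) = 1/((-5 + c) - 2) = 1/(-7 + c))
Z(-8, 21)*(M(-28) - 1325) = (22 - 1325)/(-7 + 21) = -1303/14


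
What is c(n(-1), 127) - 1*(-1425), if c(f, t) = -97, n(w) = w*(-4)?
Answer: 1328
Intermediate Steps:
n(w) = -4*w
c(n(-1), 127) - 1*(-1425) = -97 - 1*(-1425) = -97 + 1425 = 1328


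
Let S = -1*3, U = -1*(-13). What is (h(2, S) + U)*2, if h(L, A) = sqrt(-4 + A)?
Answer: 26 + 2*I*sqrt(7) ≈ 26.0 + 5.2915*I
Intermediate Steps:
U = 13
S = -3
(h(2, S) + U)*2 = (sqrt(-4 - 3) + 13)*2 = (sqrt(-7) + 13)*2 = (I*sqrt(7) + 13)*2 = (13 + I*sqrt(7))*2 = 26 + 2*I*sqrt(7)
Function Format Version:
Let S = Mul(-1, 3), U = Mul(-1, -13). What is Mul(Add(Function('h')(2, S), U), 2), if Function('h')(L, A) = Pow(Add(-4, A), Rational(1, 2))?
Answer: Add(26, Mul(2, I, Pow(7, Rational(1, 2)))) ≈ Add(26.000, Mul(5.2915, I))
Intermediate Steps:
U = 13
S = -3
Mul(Add(Function('h')(2, S), U), 2) = Mul(Add(Pow(Add(-4, -3), Rational(1, 2)), 13), 2) = Mul(Add(Pow(-7, Rational(1, 2)), 13), 2) = Mul(Add(Mul(I, Pow(7, Rational(1, 2))), 13), 2) = Mul(Add(13, Mul(I, Pow(7, Rational(1, 2)))), 2) = Add(26, Mul(2, I, Pow(7, Rational(1, 2))))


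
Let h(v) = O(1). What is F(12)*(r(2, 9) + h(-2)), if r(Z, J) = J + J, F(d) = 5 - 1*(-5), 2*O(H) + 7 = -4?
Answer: 125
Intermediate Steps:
O(H) = -11/2 (O(H) = -7/2 + (1/2)*(-4) = -7/2 - 2 = -11/2)
h(v) = -11/2
F(d) = 10 (F(d) = 5 + 5 = 10)
r(Z, J) = 2*J
F(12)*(r(2, 9) + h(-2)) = 10*(2*9 - 11/2) = 10*(18 - 11/2) = 10*(25/2) = 125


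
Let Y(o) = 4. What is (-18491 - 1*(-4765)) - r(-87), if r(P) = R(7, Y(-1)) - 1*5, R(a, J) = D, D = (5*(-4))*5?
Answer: -13621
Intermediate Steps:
D = -100 (D = -20*5 = -100)
R(a, J) = -100
r(P) = -105 (r(P) = -100 - 1*5 = -100 - 5 = -105)
(-18491 - 1*(-4765)) - r(-87) = (-18491 - 1*(-4765)) - 1*(-105) = (-18491 + 4765) + 105 = -13726 + 105 = -13621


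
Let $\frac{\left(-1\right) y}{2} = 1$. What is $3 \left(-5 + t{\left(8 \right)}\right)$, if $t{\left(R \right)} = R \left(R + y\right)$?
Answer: $129$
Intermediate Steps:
$y = -2$ ($y = \left(-2\right) 1 = -2$)
$t{\left(R \right)} = R \left(-2 + R\right)$ ($t{\left(R \right)} = R \left(R - 2\right) = R \left(-2 + R\right)$)
$3 \left(-5 + t{\left(8 \right)}\right) = 3 \left(-5 + 8 \left(-2 + 8\right)\right) = 3 \left(-5 + 8 \cdot 6\right) = 3 \left(-5 + 48\right) = 3 \cdot 43 = 129$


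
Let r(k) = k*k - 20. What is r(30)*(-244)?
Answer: -214720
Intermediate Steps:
r(k) = -20 + k² (r(k) = k² - 20 = -20 + k²)
r(30)*(-244) = (-20 + 30²)*(-244) = (-20 + 900)*(-244) = 880*(-244) = -214720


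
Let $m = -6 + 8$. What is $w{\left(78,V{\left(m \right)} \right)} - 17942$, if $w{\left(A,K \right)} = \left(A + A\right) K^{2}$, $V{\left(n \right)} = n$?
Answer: $-17318$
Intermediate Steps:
$m = 2$
$w{\left(A,K \right)} = 2 A K^{2}$
$w{\left(78,V{\left(m \right)} \right)} - 17942 = 2 \cdot 78 \cdot 2^{2} - 17942 = 2 \cdot 78 \cdot 4 - 17942 = 624 - 17942 = -17318$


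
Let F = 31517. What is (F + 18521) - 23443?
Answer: 26595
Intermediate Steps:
(F + 18521) - 23443 = (31517 + 18521) - 23443 = 50038 - 23443 = 26595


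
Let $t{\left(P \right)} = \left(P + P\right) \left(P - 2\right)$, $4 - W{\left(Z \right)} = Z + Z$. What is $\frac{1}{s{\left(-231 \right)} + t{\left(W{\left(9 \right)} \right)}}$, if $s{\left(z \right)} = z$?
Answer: $\frac{1}{217} \approx 0.0046083$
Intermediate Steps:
$W{\left(Z \right)} = 4 - 2 Z$ ($W{\left(Z \right)} = 4 - \left(Z + Z\right) = 4 - 2 Z$)
$t{\left(P \right)} = 2 P \left(-2 + P\right)$
$\frac{1}{s{\left(-231 \right)} + t{\left(W{\left(9 \right)} \right)}} = \frac{1}{-231 + 2 \left(4 - 18\right) \left(-2 + \left(4 - 18\right)\right)} = \frac{1}{-231 + 2 \left(-14\right) \left(-2 - 14\right)} = \frac{1}{-231 + 2 \left(-14\right) \left(-16\right)} = \frac{1}{-231 + 448} = \frac{1}{217}$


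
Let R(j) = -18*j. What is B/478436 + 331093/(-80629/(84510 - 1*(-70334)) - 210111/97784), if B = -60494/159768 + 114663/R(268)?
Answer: -916943550921462548238525391/7392856317743574347040 ≈ -1.2403e+5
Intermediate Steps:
B = -36927185/1529208 (B = -60494/159768 + 114663/((-18*268)) = -60494*1/159768 + 114663/(-4824) = -4321/11412 + 114663*(-1/4824) = -4321/11412 - 38221/1608 = -36927185/1529208 ≈ -24.148)
B/478436 + 331093/(-80629/(84510 - 1*(-70334)) - 210111/97784) = -36927185/1529208/478436 + 331093/(-80629/(84510 - 1*(-70334)) - 210111/97784) = -36927185/1529208*1/478436 + 331093/(-80629/(84510 + 70334) - 210111*1/97784) = -36927185/731628158688 + 331093/(-80629/154844 - 210111/97784) = -36927185/731628158688 + 331093/(-10104663455/3785316424) = -36927185/731628158688 + 331093*(-3785316424/10104663455) = -36927185/731628158688 - 1253291770771432/10104663455 = -916943550921462548238525391/7392856317743574347040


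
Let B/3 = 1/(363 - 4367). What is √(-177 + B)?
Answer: I*√709419711/2002 ≈ 13.304*I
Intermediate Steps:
B = -3/4004 (B = 3/(363 - 4367) = 3/(-4004) = 3*(-1/4004) = -3/4004 ≈ -0.00074925)
√(-177 + B) = √(-177 - 3/4004) = √(-708711/4004) = I*√709419711/2002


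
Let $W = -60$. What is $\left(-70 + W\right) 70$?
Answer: $-9100$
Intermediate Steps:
$\left(-70 + W\right) 70 = \left(-70 - 60\right) 70 = \left(-130\right) 70 = -9100$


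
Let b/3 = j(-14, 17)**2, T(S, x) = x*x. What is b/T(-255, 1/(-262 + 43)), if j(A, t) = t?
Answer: 41582187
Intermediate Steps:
T(S, x) = x**2
b = 867 (b = 3*17**2 = 3*289 = 867)
b/T(-255, 1/(-262 + 43)) = 867/((1/(-262 + 43))**2) = 867/((1/(-219))**2) = 867/((-1/219)**2) = 867/(1/47961) = 867*47961 = 41582187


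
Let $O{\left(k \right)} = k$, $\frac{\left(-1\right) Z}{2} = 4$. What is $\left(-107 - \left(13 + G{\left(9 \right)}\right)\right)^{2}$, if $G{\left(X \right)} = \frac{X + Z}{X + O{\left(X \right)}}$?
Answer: $\frac{4669921}{324} \approx 14413.0$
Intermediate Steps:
$Z = -8$ ($Z = \left(-2\right) 4 = -8$)
$G{\left(X \right)} = \frac{-8 + X}{2 X}$ ($G{\left(X \right)} = \frac{X - 8}{X + X} = \frac{-8 + X}{2 X}$)
$\left(-107 - \left(13 + G{\left(9 \right)}\right)\right)^{2} = \left(-107 - \left(13 + \frac{-8 + 9}{2 \cdot 9}\right)\right)^{2} = \left(-107 - \left(13 + \frac{1}{2} \cdot \frac{1}{9} \cdot 1\right)\right)^{2} = \left(-107 - \frac{235}{18}\right)^{2} = \left(- \frac{2161}{18}\right)^{2} = \frac{4669921}{324}$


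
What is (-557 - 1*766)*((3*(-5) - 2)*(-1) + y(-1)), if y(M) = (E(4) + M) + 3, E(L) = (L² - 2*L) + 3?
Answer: -39690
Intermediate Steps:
E(L) = 3 + L² - 2*L
y(M) = 14 + M (y(M) = ((3 + 4² - 2*4) + M) + 3 = ((3 + 16 - 8) + M) + 3 = (11 + M) + 3 = 14 + M)
(-557 - 1*766)*((3*(-5) - 2)*(-1) + y(-1)) = (-557 - 1*766)*((3*(-5) - 2)*(-1) + (14 - 1)) = (-557 - 766)*((-15 - 2)*(-1) + 13) = -1323*(-17*(-1) + 13) = -1323*(17 + 13) = -1323*30 = -39690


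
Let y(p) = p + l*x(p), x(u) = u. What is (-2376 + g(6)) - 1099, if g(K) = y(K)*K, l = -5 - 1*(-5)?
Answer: -3439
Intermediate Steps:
l = 0 (l = -5 + 5 = 0)
y(p) = p (y(p) = p + 0*p = p + 0 = p)
g(K) = K² (g(K) = K*K = K²)
(-2376 + g(6)) - 1099 = (-2376 + 6²) - 1099 = (-2376 + 36) - 1099 = -2340 - 1099 = -3439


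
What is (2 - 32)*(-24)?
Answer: 720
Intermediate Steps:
(2 - 32)*(-24) = -30*(-24) = 720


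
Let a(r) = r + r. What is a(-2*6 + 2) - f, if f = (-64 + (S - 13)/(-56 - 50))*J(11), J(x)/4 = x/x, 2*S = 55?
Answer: 12537/53 ≈ 236.55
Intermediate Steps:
S = 55/2 (S = (½)*55 = 55/2 ≈ 27.500)
a(r) = 2*r
J(x) = 4 (J(x) = 4*(x/x) = 4*1 = 4)
f = -13597/53 (f = (-64 + (55/2 - 13)/(-56 - 50))*4 = (-64 + (29/2)/(-106))*4 = (-64 + (29/2)*(-1/106))*4 = (-64 - 29/212)*4 = -13597/212*4 = -13597/53 ≈ -256.55)
a(-2*6 + 2) - f = 2*(-2*6 + 2) - 1*(-13597/53) = 2*(-12 + 2) + 13597/53 = 2*(-10) + 13597/53 = -20 + 13597/53 = 12537/53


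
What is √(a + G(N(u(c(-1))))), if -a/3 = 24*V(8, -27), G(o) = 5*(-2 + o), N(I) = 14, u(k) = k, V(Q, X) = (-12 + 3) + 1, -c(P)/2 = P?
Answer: 2*√159 ≈ 25.219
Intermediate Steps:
c(P) = -2*P
V(Q, X) = -8 (V(Q, X) = -9 + 1 = -8)
G(o) = -10 + 5*o
a = 576 (a = -72*(-8) = -3*(-192) = 576)
√(a + G(N(u(c(-1))))) = √(576 + (-10 + 5*14)) = √(576 + (-10 + 70)) = √(576 + 60) = √636 = 2*√159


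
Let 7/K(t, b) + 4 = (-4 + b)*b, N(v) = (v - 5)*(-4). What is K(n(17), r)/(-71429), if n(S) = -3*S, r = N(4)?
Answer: 7/285716 ≈ 2.4500e-5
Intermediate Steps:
N(v) = 20 - 4*v (N(v) = (-5 + v)*(-4) = 20 - 4*v)
r = 4 (r = 20 - 4*4 = 20 - 16 = 4)
K(t, b) = 7/(-4 + b*(-4 + b)) (K(t, b) = 7/(-4 + (-4 + b)*b) = 7/(-4 + b*(-4 + b)))
K(n(17), r)/(-71429) = (7/(-4 + 4² - 4*4))/(-71429) = (7/(-4 + 16 - 16))*(-1/71429) = (7/(-4))*(-1/71429) = (7*(-¼))*(-1/71429) = -7/4*(-1/71429) = 7/285716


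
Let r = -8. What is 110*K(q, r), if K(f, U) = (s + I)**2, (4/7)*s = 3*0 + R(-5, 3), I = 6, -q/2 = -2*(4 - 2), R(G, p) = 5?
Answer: 191455/8 ≈ 23932.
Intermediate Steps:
q = 8 (q = -(-4)*(4 - 2) = -(-4)*2 = -2*(-4) = 8)
s = 35/4 (s = 7*(3*0 + 5)/4 = 7*(0 + 5)/4 = (7/4)*5 = 35/4 ≈ 8.7500)
K(f, U) = 3481/16 (K(f, U) = (35/4 + 6)**2 = (59/4)**2 = 3481/16)
110*K(q, r) = 110*(3481/16) = 191455/8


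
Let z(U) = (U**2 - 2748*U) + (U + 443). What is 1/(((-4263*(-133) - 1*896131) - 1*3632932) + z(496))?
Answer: -1/5078137 ≈ -1.9692e-7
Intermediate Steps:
z(U) = 443 + U**2 - 2747*U (z(U) = (U**2 - 2748*U) + (443 + U) = 443 + U**2 - 2747*U)
1/(((-4263*(-133) - 1*896131) - 1*3632932) + z(496)) = 1/(((-4263*(-133) - 1*896131) - 1*3632932) + (443 + 496**2 - 2747*496)) = 1/(((566979 - 896131) - 3632932) + (443 + 246016 - 1362512)) = 1/((-329152 - 3632932) - 1116053) = 1/(-3962084 - 1116053) = 1/(-5078137) = -1/5078137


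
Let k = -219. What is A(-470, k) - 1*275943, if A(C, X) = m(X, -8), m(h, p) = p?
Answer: -275951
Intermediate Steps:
A(C, X) = -8
A(-470, k) - 1*275943 = -8 - 1*275943 = -8 - 275943 = -275951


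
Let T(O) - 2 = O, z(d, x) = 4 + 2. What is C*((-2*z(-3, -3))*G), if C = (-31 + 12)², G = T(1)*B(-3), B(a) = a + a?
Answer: 77976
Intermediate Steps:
B(a) = 2*a
z(d, x) = 6
T(O) = 2 + O
G = -18 (G = (2 + 1)*(2*(-3)) = 3*(-6) = -18)
C = 361 (C = (-19)² = 361)
C*((-2*z(-3, -3))*G) = 361*(-2*6*(-18)) = 361*(-12*(-18)) = 361*216 = 77976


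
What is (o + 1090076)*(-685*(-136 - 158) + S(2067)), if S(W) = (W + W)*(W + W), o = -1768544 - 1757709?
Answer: -42124779424242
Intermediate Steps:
o = -3526253
S(W) = 4*W² (S(W) = (2*W)*(2*W) = 4*W²)
(o + 1090076)*(-685*(-136 - 158) + S(2067)) = (-3526253 + 1090076)*(-685*(-136 - 158) + 4*2067²) = -2436177*(-685*(-294) + 4*4272489) = -2436177*(201390 + 17089956) = -2436177*17291346 = -42124779424242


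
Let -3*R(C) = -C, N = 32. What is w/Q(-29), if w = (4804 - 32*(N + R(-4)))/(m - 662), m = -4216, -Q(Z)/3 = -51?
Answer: -5734/1119501 ≈ -0.0051219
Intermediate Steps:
Q(Z) = 153 (Q(Z) = -3*(-51) = 153)
R(C) = C/3 (R(C) = -(-1)*C/3 = C/3)
w = -5734/7317 (w = (4804 - 32*(32 + (⅓)*(-4)))/(-4216 - 662) = (4804 - 32*(32 - 4/3))/(-4878) = (4804 - 32*92/3)*(-1/4878) = (4804 - 2944/3)*(-1/4878) = (11468/3)*(-1/4878) = -5734/7317 ≈ -0.78365)
w/Q(-29) = -5734/7317/153 = -5734/7317*1/153 = -5734/1119501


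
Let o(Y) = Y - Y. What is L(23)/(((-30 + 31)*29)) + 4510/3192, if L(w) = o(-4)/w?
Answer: 2255/1596 ≈ 1.4129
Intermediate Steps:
o(Y) = 0
L(w) = 0 (L(w) = 0/w = 0)
L(23)/(((-30 + 31)*29)) + 4510/3192 = 0/(((-30 + 31)*29)) + 4510/3192 = 0/((1*29)) + 4510*(1/3192) = 0/29 + 2255/1596 = 0*(1/29) + 2255/1596 = 0 + 2255/1596 = 2255/1596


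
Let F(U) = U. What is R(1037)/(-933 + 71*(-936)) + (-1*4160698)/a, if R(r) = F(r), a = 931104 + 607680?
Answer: -46996832755/17282852496 ≈ -2.7193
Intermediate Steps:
a = 1538784
R(r) = r
R(1037)/(-933 + 71*(-936)) + (-1*4160698)/a = 1037/(-933 + 71*(-936)) - 1*4160698/1538784 = 1037/(-933 - 66456) - 4160698*1/1538784 = 1037/(-67389) - 2080349/769392 = 1037*(-1/67389) - 2080349/769392 = -1037/67389 - 2080349/769392 = -46996832755/17282852496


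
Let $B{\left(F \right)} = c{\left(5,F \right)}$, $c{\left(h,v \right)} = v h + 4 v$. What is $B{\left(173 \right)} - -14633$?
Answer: $16190$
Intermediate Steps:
$c{\left(h,v \right)} = 4 v + h v$ ($c{\left(h,v \right)} = h v + 4 v = 4 v + h v$)
$B{\left(F \right)} = 9 F$ ($B{\left(F \right)} = F \left(4 + 5\right) = F 9 = 9 F$)
$B{\left(173 \right)} - -14633 = 9 \cdot 173 - -14633 = 1557 + 14633 = 16190$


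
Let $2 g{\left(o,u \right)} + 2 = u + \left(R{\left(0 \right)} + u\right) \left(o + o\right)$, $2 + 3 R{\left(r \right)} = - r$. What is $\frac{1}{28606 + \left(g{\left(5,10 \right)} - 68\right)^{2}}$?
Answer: $\frac{9}{260158} \approx 3.4594 \cdot 10^{-5}$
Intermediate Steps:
$R{\left(r \right)} = - \frac{2}{3} - \frac{r}{3}$ ($R{\left(r \right)} = - \frac{2}{3} + \frac{\left(-1\right) r}{3} = - \frac{2}{3} - \frac{r}{3}$)
$g{\left(o,u \right)} = -1 + \frac{u}{2} + o \left(- \frac{2}{3} + u\right)$ ($g{\left(o,u \right)} = -1 + \frac{u + \left(\left(- \frac{2}{3} - 0\right) + u\right) \left(o + o\right)}{2} = -1 + \frac{u + \left(\left(- \frac{2}{3} + 0\right) + u\right) 2 o}{2} = -1 + \frac{u + \left(- \frac{2}{3} + u\right) 2 o}{2} = -1 + \frac{u + 2 o \left(- \frac{2}{3} + u\right)}{2} = -1 + \left(\frac{u}{2} + o \left(- \frac{2}{3} + u\right)\right) = -1 + \frac{u}{2} + o \left(- \frac{2}{3} + u\right)$)
$\frac{1}{28606 + \left(g{\left(5,10 \right)} - 68\right)^{2}} = \frac{1}{28606 + \left(\left(-1 + \frac{1}{2} \cdot 10 - \frac{10}{3} + 5 \cdot 10\right) - 68\right)^{2}} = \frac{1}{28606 + \left(\left(-1 + 5 - \frac{10}{3} + 50\right) - 68\right)^{2}} = \frac{1}{28606 + \left(\frac{152}{3} - 68\right)^{2}} = \frac{1}{28606 + \left(- \frac{52}{3}\right)^{2}} = \frac{1}{28606 + \frac{2704}{9}} = \frac{1}{\frac{260158}{9}} = \frac{9}{260158}$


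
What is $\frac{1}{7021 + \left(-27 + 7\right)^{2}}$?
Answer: $\frac{1}{7421} \approx 0.00013475$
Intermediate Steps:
$\frac{1}{7021 + \left(-27 + 7\right)^{2}} = \frac{1}{7021 + \left(-20\right)^{2}} = \frac{1}{7021 + 400} = \frac{1}{7421}$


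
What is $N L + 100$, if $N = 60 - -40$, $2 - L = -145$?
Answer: $14800$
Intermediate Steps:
$L = 147$ ($L = 2 - -145 = 2 + 145 = 147$)
$N = 100$ ($N = 60 + 40 = 100$)
$N L + 100 = 100 \cdot 147 + 100 = 14700 + 100 = 14800$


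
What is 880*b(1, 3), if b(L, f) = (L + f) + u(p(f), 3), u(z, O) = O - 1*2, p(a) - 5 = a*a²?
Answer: 4400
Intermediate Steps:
p(a) = 5 + a³ (p(a) = 5 + a*a² = 5 + a³)
u(z, O) = -2 + O (u(z, O) = O - 2 = -2 + O)
b(L, f) = 1 + L + f (b(L, f) = (L + f) + (-2 + 3) = (L + f) + 1 = 1 + L + f)
880*b(1, 3) = 880*(1 + 1 + 3) = 880*5 = 4400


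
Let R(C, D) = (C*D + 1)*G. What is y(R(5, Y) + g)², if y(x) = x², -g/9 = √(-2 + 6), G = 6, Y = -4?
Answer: 303595776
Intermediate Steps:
g = -18 (g = -9*√(-2 + 6) = -9*√4 = -9*2 = -18)
R(C, D) = 6 + 6*C*D (R(C, D) = (C*D + 1)*6 = (1 + C*D)*6 = 6 + 6*C*D)
y(R(5, Y) + g)² = (((6 + 6*5*(-4)) - 18)²)² = (((6 - 120) - 18)²)² = ((-114 - 18)²)² = ((-132)²)² = 17424² = 303595776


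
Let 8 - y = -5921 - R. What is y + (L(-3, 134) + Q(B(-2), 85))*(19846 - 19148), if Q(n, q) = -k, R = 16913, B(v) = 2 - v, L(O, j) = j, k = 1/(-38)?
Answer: 2211455/19 ≈ 1.1639e+5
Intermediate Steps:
k = -1/38 ≈ -0.026316
Q(n, q) = 1/38 (Q(n, q) = -1*(-1/38) = 1/38)
y = 22842 (y = 8 - (-5921 - 1*16913) = 8 - (-5921 - 16913) = 8 - 1*(-22834) = 8 + 22834 = 22842)
y + (L(-3, 134) + Q(B(-2), 85))*(19846 - 19148) = 22842 + (134 + 1/38)*(19846 - 19148) = 22842 + (5093/38)*698 = 22842 + 1777457/19 = 2211455/19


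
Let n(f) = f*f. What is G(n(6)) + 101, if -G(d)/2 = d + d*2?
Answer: -115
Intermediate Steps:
n(f) = f**2
G(d) = -6*d (G(d) = -2*(d + d*2) = -2*(d + 2*d) = -6*d)
G(n(6)) + 101 = -6*6**2 + 101 = -6*36 + 101 = -216 + 101 = -115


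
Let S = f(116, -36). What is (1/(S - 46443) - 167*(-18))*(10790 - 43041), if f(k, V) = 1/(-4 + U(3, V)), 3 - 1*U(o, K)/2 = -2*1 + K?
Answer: -351193853634240/3622553 ≈ -9.6947e+7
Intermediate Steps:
U(o, K) = 10 - 2*K (U(o, K) = 6 - 2*(-2*1 + K) = 6 - 2*(-2 + K) = 6 + (4 - 2*K) = 10 - 2*K)
f(k, V) = 1/(6 - 2*V) (f(k, V) = 1/(-4 + (10 - 2*V)) = 1/(6 - 2*V))
S = 1/78 (S = -1/(-6 + 2*(-36)) = -1/(-6 - 72) = -1/(-78) = -1*(-1/78) = 1/78 ≈ 0.012821)
(1/(S - 46443) - 167*(-18))*(10790 - 43041) = (1/(1/78 - 46443) - 167*(-18))*(10790 - 43041) = (1/(-3622553/78) + 3006)*(-32251) = (-78/3622553 + 3006)*(-32251) = (10889394240/3622553)*(-32251) = -351193853634240/3622553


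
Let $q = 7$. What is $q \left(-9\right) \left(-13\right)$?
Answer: $819$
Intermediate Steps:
$q \left(-9\right) \left(-13\right) = 7 \left(-9\right) \left(-13\right) = \left(-63\right) \left(-13\right) = 819$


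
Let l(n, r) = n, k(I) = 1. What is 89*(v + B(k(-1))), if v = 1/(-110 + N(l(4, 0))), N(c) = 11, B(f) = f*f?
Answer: 8722/99 ≈ 88.101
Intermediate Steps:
B(f) = f²
v = -1/99 (v = 1/(-110 + 11) = 1/(-99) = -1/99 ≈ -0.010101)
89*(v + B(k(-1))) = 89*(-1/99 + 1²) = 89*(-1/99 + 1) = 89*(98/99) = 8722/99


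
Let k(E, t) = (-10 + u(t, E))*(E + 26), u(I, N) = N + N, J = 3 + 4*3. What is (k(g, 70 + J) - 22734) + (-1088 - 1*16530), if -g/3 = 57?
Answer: 10688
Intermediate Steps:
J = 15 (J = 3 + 12 = 15)
g = -171 (g = -3*57 = -171)
u(I, N) = 2*N
k(E, t) = (-10 + 2*E)*(26 + E) (k(E, t) = (-10 + 2*E)*(E + 26) = (-10 + 2*E)*(26 + E))
(k(g, 70 + J) - 22734) + (-1088 - 1*16530) = ((-260 + 2*(-171)² + 42*(-171)) - 22734) + (-1088 - 1*16530) = ((-260 + 2*29241 - 7182) - 22734) + (-1088 - 16530) = ((-260 + 58482 - 7182) - 22734) - 17618 = (51040 - 22734) - 17618 = 28306 - 17618 = 10688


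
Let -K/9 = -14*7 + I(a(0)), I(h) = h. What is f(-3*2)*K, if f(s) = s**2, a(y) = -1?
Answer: 32076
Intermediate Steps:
K = 891 (K = -9*(-14*7 - 1) = -9*(-98 - 1) = -9*(-99) = 891)
f(-3*2)*K = (-3*2)**2*891 = (-6)**2*891 = 36*891 = 32076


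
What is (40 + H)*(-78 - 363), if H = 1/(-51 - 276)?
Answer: -1922613/109 ≈ -17639.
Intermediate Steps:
H = -1/327 (H = 1/(-327) = -1/327 ≈ -0.0030581)
(40 + H)*(-78 - 363) = (40 - 1/327)*(-78 - 363) = (13079/327)*(-441) = -1922613/109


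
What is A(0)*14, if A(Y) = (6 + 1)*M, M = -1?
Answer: -98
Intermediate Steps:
A(Y) = -7 (A(Y) = (6 + 1)*(-1) = 7*(-1) = -7)
A(0)*14 = -7*14 = -98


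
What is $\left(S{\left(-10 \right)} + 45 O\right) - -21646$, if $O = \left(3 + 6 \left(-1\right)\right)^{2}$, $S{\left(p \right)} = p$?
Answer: $22041$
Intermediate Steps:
$O = 9$ ($O = \left(3 - 6\right)^{2} = \left(-3\right)^{2} = 9$)
$\left(S{\left(-10 \right)} + 45 O\right) - -21646 = \left(-10 + 45 \cdot 9\right) - -21646 = \left(-10 + 405\right) + 21646 = 395 + 21646 = 22041$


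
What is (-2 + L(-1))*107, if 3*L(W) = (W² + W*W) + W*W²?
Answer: -535/3 ≈ -178.33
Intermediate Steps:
L(W) = W³/3 + 2*W²/3 (L(W) = ((W² + W*W) + W*W²)/3 = ((W² + W²) + W³)/3 = (2*W² + W³)/3 = (W³ + 2*W²)/3 = W³/3 + 2*W²/3)
(-2 + L(-1))*107 = (-2 + (⅓)*(-1)²*(2 - 1))*107 = (-2 + (⅓)*1*1)*107 = (-2 + ⅓)*107 = -5/3*107 = -535/3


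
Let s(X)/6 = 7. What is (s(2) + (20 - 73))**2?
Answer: 121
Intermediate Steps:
s(X) = 42 (s(X) = 6*7 = 42)
(s(2) + (20 - 73))**2 = (42 + (20 - 73))**2 = (42 - 53)**2 = (-11)**2 = 121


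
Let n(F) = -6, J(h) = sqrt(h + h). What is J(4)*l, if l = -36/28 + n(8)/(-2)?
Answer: 24*sqrt(2)/7 ≈ 4.8487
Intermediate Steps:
J(h) = sqrt(2)*sqrt(h) (J(h) = sqrt(2*h) = sqrt(2)*sqrt(h))
l = 12/7 (l = -36/28 - 6/(-2) = -36*1/28 - 6*(-1/2) = -9/7 + 3 = 12/7 ≈ 1.7143)
J(4)*l = (sqrt(2)*sqrt(4))*(12/7) = (sqrt(2)*2)*(12/7) = (2*sqrt(2))*(12/7) = 24*sqrt(2)/7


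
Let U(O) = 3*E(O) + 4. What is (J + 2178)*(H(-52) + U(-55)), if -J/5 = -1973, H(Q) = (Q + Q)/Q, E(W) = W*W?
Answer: 109362483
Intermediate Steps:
E(W) = W²
H(Q) = 2 (H(Q) = (2*Q)/Q = 2)
U(O) = 4 + 3*O² (U(O) = 3*O² + 4 = 4 + 3*O²)
J = 9865 (J = -5*(-1973) = 9865)
(J + 2178)*(H(-52) + U(-55)) = (9865 + 2178)*(2 + (4 + 3*(-55)²)) = 12043*(2 + (4 + 3*3025)) = 12043*(2 + (4 + 9075)) = 12043*(2 + 9079) = 12043*9081 = 109362483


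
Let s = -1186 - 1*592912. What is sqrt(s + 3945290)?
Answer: 2*sqrt(837798) ≈ 1830.6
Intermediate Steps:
s = -594098 (s = -1186 - 592912 = -594098)
sqrt(s + 3945290) = sqrt(-594098 + 3945290) = sqrt(3351192) = 2*sqrt(837798)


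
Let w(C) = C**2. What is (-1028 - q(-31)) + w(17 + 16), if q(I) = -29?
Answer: 90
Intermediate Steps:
(-1028 - q(-31)) + w(17 + 16) = (-1028 - 1*(-29)) + (17 + 16)**2 = (-1028 + 29) + 33**2 = -999 + 1089 = 90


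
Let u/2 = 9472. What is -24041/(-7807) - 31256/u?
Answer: 714247/499648 ≈ 1.4295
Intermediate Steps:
u = 18944 (u = 2*9472 = 18944)
-24041/(-7807) - 31256/u = -24041/(-7807) - 31256/18944 = -24041*(-1/7807) - 31256*1/18944 = 24041/7807 - 3907/2368 = 714247/499648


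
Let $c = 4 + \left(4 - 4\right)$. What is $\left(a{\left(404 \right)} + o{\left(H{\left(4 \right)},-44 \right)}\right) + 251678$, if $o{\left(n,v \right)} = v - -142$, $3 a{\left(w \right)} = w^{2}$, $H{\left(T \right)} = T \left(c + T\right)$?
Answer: $\frac{918544}{3} \approx 3.0618 \cdot 10^{5}$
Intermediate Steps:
$c = 4$ ($c = 4 + \left(4 - 4\right) = 4 + 0 = 4$)
$H{\left(T \right)} = T \left(4 + T\right)$
$a{\left(w \right)} = \frac{w^{2}}{3}$
$o{\left(n,v \right)} = 142 + v$ ($o{\left(n,v \right)} = v + 142 = 142 + v$)
$\left(a{\left(404 \right)} + o{\left(H{\left(4 \right)},-44 \right)}\right) + 251678 = \left(\frac{404^{2}}{3} + \left(142 - 44\right)\right) + 251678 = \left(\frac{1}{3} \cdot 163216 + 98\right) + 251678 = \left(\frac{163216}{3} + 98\right) + 251678 = \frac{163510}{3} + 251678 = \frac{918544}{3}$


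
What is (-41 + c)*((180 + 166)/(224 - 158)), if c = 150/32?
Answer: -100513/528 ≈ -190.37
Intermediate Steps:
c = 75/16 (c = 150*(1/32) = 75/16 ≈ 4.6875)
(-41 + c)*((180 + 166)/(224 - 158)) = (-41 + 75/16)*((180 + 166)/(224 - 158)) = -100513/(8*66) = -581/16*173/33 = -100513/528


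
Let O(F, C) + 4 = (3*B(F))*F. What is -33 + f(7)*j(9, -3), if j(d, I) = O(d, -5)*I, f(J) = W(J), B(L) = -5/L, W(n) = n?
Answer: 366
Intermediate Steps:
f(J) = J
O(F, C) = -19 (O(F, C) = -4 + (3*(-5/F))*F = -4 + (-15/F)*F = -4 - 15 = -19)
j(d, I) = -19*I
-33 + f(7)*j(9, -3) = -33 + 7*(-19*(-3)) = -33 + 7*57 = -33 + 399 = 366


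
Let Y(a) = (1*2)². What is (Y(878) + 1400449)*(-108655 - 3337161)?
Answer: -4825703354648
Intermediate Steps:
Y(a) = 4 (Y(a) = 2² = 4)
(Y(878) + 1400449)*(-108655 - 3337161) = (4 + 1400449)*(-108655 - 3337161) = 1400453*(-3445816) = -4825703354648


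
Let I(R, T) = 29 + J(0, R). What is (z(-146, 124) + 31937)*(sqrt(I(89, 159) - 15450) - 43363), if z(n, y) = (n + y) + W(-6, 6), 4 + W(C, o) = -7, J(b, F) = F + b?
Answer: -1383453152 + 63808*I*sqrt(3833) ≈ -1.3835e+9 + 3.9504e+6*I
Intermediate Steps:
W(C, o) = -11 (W(C, o) = -4 - 7 = -11)
z(n, y) = -11 + n + y (z(n, y) = (n + y) - 11 = -11 + n + y)
I(R, T) = 29 + R (I(R, T) = 29 + (R + 0) = 29 + R)
(z(-146, 124) + 31937)*(sqrt(I(89, 159) - 15450) - 43363) = ((-11 - 146 + 124) + 31937)*(sqrt((29 + 89) - 15450) - 43363) = (-33 + 31937)*(sqrt(118 - 15450) - 43363) = 31904*(sqrt(-15332) - 43363) = 31904*(2*I*sqrt(3833) - 43363) = 31904*(-43363 + 2*I*sqrt(3833)) = -1383453152 + 63808*I*sqrt(3833)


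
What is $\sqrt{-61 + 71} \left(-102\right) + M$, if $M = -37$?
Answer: $-37 - 102 \sqrt{10} \approx -359.55$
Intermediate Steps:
$\sqrt{-61 + 71} \left(-102\right) + M = \sqrt{-61 + 71} \left(-102\right) - 37 = \sqrt{10} \left(-102\right) - 37 = - 102 \sqrt{10} - 37 = -37 - 102 \sqrt{10}$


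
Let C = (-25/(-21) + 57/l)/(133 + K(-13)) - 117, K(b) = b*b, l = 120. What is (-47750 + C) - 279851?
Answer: -83135500841/253680 ≈ -3.2772e+5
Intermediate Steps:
K(b) = b²
C = -29679161/253680 (C = (-25/(-21) + 57/120)/(133 + (-13)²) - 117 = (-25*(-1/21) + 57*(1/120))/(133 + 169) - 117 = (25/21 + 19/40)/302 - 117 = (1/302)*(1399/840) - 117 = 1399/253680 - 117 = -29679161/253680 ≈ -116.99)
(-47750 + C) - 279851 = (-47750 - 29679161/253680) - 279851 = -12142899161/253680 - 279851 = -83135500841/253680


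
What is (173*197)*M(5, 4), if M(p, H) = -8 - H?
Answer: -408972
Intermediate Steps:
(173*197)*M(5, 4) = (173*197)*(-8 - 1*4) = 34081*(-8 - 4) = 34081*(-12) = -408972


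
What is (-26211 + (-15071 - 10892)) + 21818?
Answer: -30356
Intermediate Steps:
(-26211 + (-15071 - 10892)) + 21818 = (-26211 - 25963) + 21818 = -52174 + 21818 = -30356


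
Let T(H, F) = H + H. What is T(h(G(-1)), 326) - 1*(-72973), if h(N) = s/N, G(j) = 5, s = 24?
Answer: 364913/5 ≈ 72983.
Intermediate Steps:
h(N) = 24/N
T(H, F) = 2*H
T(h(G(-1)), 326) - 1*(-72973) = 2*(24/5) - 1*(-72973) = 2*(24*(1/5)) + 72973 = 2*(24/5) + 72973 = 48/5 + 72973 = 364913/5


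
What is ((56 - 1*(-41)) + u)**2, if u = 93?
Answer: 36100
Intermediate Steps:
((56 - 1*(-41)) + u)**2 = ((56 - 1*(-41)) + 93)**2 = ((56 + 41) + 93)**2 = (97 + 93)**2 = 190**2 = 36100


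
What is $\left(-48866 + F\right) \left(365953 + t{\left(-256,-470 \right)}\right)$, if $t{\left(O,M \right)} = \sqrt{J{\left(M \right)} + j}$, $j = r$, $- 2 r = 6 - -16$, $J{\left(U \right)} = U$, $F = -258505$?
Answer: $-112483339563 - 307371 i \sqrt{481} \approx -1.1248 \cdot 10^{11} - 6.7412 \cdot 10^{6} i$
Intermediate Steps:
$r = -11$ ($r = - \frac{6 - -16}{2} = - \frac{6 + 16}{2} = \left(- \frac{1}{2}\right) 22 = -11$)
$j = -11$
$t{\left(O,M \right)} = \sqrt{-11 + M}$ ($t{\left(O,M \right)} = \sqrt{M - 11} = \sqrt{-11 + M}$)
$\left(-48866 + F\right) \left(365953 + t{\left(-256,-470 \right)}\right) = \left(-48866 - 258505\right) \left(365953 + \sqrt{-11 - 470}\right) = - 307371 \left(365953 + \sqrt{-481}\right) = - 307371 \left(365953 + i \sqrt{481}\right) = -112483339563 - 307371 i \sqrt{481}$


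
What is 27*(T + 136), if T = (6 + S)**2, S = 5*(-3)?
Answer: 5859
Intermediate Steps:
S = -15
T = 81 (T = (6 - 15)**2 = (-9)**2 = 81)
27*(T + 136) = 27*(81 + 136) = 27*217 = 5859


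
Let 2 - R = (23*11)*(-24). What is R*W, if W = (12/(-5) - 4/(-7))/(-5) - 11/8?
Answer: -4291281/700 ≈ -6130.4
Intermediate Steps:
W = -1413/1400 (W = (12*(-⅕) - 4*(-⅐))*(-⅕) - 11*⅛ = (-12/5 + 4/7)*(-⅕) - 11/8 = -64/35*(-⅕) - 11/8 = 64/175 - 11/8 = -1413/1400 ≈ -1.0093)
R = 6074 (R = 2 - 23*11*(-24) = 2 - 253*(-24) = 2 - 1*(-6072) = 2 + 6072 = 6074)
R*W = 6074*(-1413/1400) = -4291281/700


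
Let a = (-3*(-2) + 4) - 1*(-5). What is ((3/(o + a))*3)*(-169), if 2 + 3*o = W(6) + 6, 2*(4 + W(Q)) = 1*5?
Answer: -9126/95 ≈ -96.063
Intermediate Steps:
W(Q) = -3/2 (W(Q) = -4 + (1*5)/2 = -4 + (½)*5 = -4 + 5/2 = -3/2)
a = 15 (a = (6 + 4) + 5 = 10 + 5 = 15)
o = ⅚ (o = -⅔ + (-3/2 + 6)/3 = -⅔ + (⅓)*(9/2) = -⅔ + 3/2 = ⅚ ≈ 0.83333)
((3/(o + a))*3)*(-169) = ((3/(⅚ + 15))*3)*(-169) = ((3/(95/6))*3)*(-169) = (((6/95)*3)*3)*(-169) = ((18/95)*3)*(-169) = (54/95)*(-169) = -9126/95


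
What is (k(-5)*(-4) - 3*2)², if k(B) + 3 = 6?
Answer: 324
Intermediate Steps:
k(B) = 3 (k(B) = -3 + 6 = 3)
(k(-5)*(-4) - 3*2)² = (3*(-4) - 3*2)² = (-12 - 6)² = (-18)² = 324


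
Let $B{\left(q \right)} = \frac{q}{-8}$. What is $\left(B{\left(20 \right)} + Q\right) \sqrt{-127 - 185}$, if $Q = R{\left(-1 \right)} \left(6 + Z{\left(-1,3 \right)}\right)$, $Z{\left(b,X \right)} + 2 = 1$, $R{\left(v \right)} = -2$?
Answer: $- 25 i \sqrt{78} \approx - 220.79 i$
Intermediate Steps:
$B{\left(q \right)} = - \frac{q}{8}$ ($B{\left(q \right)} = q \left(- \frac{1}{8}\right) = - \frac{q}{8}$)
$Z{\left(b,X \right)} = -1$ ($Z{\left(b,X \right)} = -2 + 1 = -1$)
$Q = -10$ ($Q = - 2 \left(6 - 1\right) = \left(-2\right) 5 = -10$)
$\left(B{\left(20 \right)} + Q\right) \sqrt{-127 - 185} = \left(\left(- \frac{1}{8}\right) 20 - 10\right) \sqrt{-127 - 185} = \left(- \frac{5}{2} - 10\right) \sqrt{-312} = - \frac{25 \cdot 2 i \sqrt{78}}{2} = - 25 i \sqrt{78}$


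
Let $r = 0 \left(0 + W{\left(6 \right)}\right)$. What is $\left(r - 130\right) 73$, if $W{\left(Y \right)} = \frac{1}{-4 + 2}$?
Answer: $-9490$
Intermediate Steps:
$W{\left(Y \right)} = - \frac{1}{2}$ ($W{\left(Y \right)} = \frac{1}{-2} = - \frac{1}{2}$)
$r = 0$ ($r = 0 \left(0 - \frac{1}{2}\right) = 0 \left(- \frac{1}{2}\right) = 0$)
$\left(r - 130\right) 73 = \left(0 - 130\right) 73 = \left(-130\right) 73 = -9490$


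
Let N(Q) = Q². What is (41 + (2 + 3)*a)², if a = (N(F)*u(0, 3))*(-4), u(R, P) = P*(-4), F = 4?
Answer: 15062161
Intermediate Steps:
u(R, P) = -4*P
a = 768 (a = (4²*(-4*3))*(-4) = (16*(-12))*(-4) = -192*(-4) = 768)
(41 + (2 + 3)*a)² = (41 + (2 + 3)*768)² = (41 + 5*768)² = (41 + 3840)² = 3881² = 15062161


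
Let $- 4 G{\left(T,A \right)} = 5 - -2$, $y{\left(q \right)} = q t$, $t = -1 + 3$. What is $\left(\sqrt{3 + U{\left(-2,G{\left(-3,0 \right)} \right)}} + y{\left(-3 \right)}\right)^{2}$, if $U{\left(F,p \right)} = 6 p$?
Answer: $\frac{\left(12 - i \sqrt{30}\right)^{2}}{4} \approx 28.5 - 32.863 i$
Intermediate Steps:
$t = 2$
$y{\left(q \right)} = 2 q$ ($y{\left(q \right)} = q 2 = 2 q$)
$G{\left(T,A \right)} = - \frac{7}{4}$ ($G{\left(T,A \right)} = - \frac{5 - -2}{4} = - \frac{5 + 2}{4} = \left(- \frac{1}{4}\right) 7 = - \frac{7}{4}$)
$\left(\sqrt{3 + U{\left(-2,G{\left(-3,0 \right)} \right)}} + y{\left(-3 \right)}\right)^{2} = \left(\sqrt{3 + 6 \left(- \frac{7}{4}\right)} + 2 \left(-3\right)\right)^{2} = \left(\sqrt{3 - \frac{21}{2}} - 6\right)^{2} = \left(\sqrt{- \frac{15}{2}} - 6\right)^{2} = \left(\frac{i \sqrt{30}}{2} - 6\right)^{2} = \left(-6 + \frac{i \sqrt{30}}{2}\right)^{2}$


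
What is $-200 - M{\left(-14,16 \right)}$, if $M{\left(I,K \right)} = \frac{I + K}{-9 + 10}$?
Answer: $-202$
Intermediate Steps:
$M{\left(I,K \right)} = I + K$ ($M{\left(I,K \right)} = \frac{I + K}{1} = \left(I + K\right) 1 = I + K$)
$-200 - M{\left(-14,16 \right)} = -200 - \left(-14 + 16\right) = -200 - 2 = -202$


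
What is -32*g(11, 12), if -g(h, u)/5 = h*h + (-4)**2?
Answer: 21920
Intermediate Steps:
g(h, u) = -80 - 5*h**2 (g(h, u) = -5*(h*h + (-4)**2) = -5*(h**2 + 16) = -5*(16 + h**2) = -80 - 5*h**2)
-32*g(11, 12) = -32*(-80 - 5*11**2) = -32*(-80 - 5*121) = -32*(-80 - 605) = -32*(-685) = 21920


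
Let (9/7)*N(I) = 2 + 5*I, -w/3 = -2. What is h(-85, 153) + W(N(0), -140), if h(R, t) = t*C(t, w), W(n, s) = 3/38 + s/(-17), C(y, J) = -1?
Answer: -93467/646 ≈ -144.69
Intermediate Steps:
w = 6 (w = -3*(-2) = 6)
N(I) = 14/9 + 35*I/9 (N(I) = 7*(2 + 5*I)/9 = 14/9 + 35*I/9)
W(n, s) = 3/38 - s/17 (W(n, s) = 3*(1/38) + s*(-1/17) = 3/38 - s/17)
h(R, t) = -t (h(R, t) = t*(-1) = -t)
h(-85, 153) + W(N(0), -140) = -1*153 + (3/38 - 1/17*(-140)) = -153 + (3/38 + 140/17) = -153 + 5371/646 = -93467/646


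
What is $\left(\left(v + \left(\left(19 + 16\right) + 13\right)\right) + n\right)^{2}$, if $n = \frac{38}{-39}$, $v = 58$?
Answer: $\frac{16777216}{1521} \approx 11030.0$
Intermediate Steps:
$n = - \frac{38}{39}$ ($n = 38 \left(- \frac{1}{39}\right) = - \frac{38}{39} \approx -0.97436$)
$\left(\left(v + \left(\left(19 + 16\right) + 13\right)\right) + n\right)^{2} = \left(\left(58 + \left(\left(19 + 16\right) + 13\right)\right) - \frac{38}{39}\right)^{2} = \left(\left(58 + \left(35 + 13\right)\right) - \frac{38}{39}\right)^{2} = \left(\left(58 + 48\right) - \frac{38}{39}\right)^{2} = \left(106 - \frac{38}{39}\right)^{2} = \left(\frac{4096}{39}\right)^{2} = \frac{16777216}{1521}$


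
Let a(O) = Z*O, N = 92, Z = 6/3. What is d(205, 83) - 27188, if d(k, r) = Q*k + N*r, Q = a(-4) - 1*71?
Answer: -35747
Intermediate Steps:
Z = 2 (Z = 6*(⅓) = 2)
a(O) = 2*O
Q = -79 (Q = 2*(-4) - 1*71 = -8 - 71 = -79)
d(k, r) = -79*k + 92*r
d(205, 83) - 27188 = (-79*205 + 92*83) - 27188 = (-16195 + 7636) - 27188 = -8559 - 27188 = -35747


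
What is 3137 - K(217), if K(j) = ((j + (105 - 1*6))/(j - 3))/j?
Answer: 72837845/23219 ≈ 3137.0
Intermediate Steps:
K(j) = (99 + j)/(j*(-3 + j)) (K(j) = ((j + (105 - 6))/(-3 + j))/j = ((j + 99)/(-3 + j))/j = ((99 + j)/(-3 + j))/j = (99 + j)/(j*(-3 + j)))
3137 - K(217) = 3137 - (99 + 217)/(217*(-3 + 217)) = 3137 - 316/(217*214) = 3137 - 1*158/23219 = 3137 - 158/23219 = 72837845/23219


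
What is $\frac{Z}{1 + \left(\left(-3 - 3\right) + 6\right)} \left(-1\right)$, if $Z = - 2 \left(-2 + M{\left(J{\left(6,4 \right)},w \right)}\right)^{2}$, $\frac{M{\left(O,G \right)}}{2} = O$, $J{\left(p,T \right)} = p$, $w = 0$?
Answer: $200$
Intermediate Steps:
$M{\left(O,G \right)} = 2 O$
$Z = -200$ ($Z = - 2 \left(-2 + 2 \cdot 6\right)^{2} = - 2 \left(-2 + 12\right)^{2} = - 2 \cdot 10^{2} = \left(-2\right) 100 = -200$)
$\frac{Z}{1 + \left(\left(-3 - 3\right) + 6\right)} \left(-1\right) = \frac{1}{1 + \left(\left(-3 - 3\right) + 6\right)} \left(-200\right) \left(-1\right) = \frac{1}{1 + \left(-6 + 6\right)} \left(-200\right) \left(-1\right) = \frac{1}{1 + 0} \left(-200\right) \left(-1\right) = 1^{-1} \left(-200\right) \left(-1\right) = 1 \left(-200\right) \left(-1\right) = \left(-200\right) \left(-1\right) = 200$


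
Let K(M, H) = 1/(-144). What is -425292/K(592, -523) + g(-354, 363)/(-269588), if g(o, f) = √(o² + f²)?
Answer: 61242048 - 3*√28565/269588 ≈ 6.1242e+7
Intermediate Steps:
g(o, f) = √(f² + o²)
K(M, H) = -1/144
-425292/K(592, -523) + g(-354, 363)/(-269588) = -425292/(-1/144) + √(363² + (-354)²)/(-269588) = -425292*(-144) + √(131769 + 125316)*(-1/269588) = 61242048 + √257085*(-1/269588) = 61242048 + (3*√28565)*(-1/269588) = 61242048 - 3*√28565/269588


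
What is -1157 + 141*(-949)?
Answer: -134966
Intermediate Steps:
-1157 + 141*(-949) = -1157 - 133809 = -134966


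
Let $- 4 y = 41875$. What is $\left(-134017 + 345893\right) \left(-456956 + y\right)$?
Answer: $-99036086331$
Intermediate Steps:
$y = - \frac{41875}{4}$ ($y = \left(- \frac{1}{4}\right) 41875 = - \frac{41875}{4} \approx -10469.0$)
$\left(-134017 + 345893\right) \left(-456956 + y\right) = \left(-134017 + 345893\right) \left(-456956 - \frac{41875}{4}\right) = 211876 \left(- \frac{1869699}{4}\right) = -99036086331$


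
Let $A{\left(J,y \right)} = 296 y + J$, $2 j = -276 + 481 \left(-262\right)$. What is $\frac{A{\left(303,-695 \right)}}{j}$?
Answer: $\frac{205417}{63149} \approx 3.2529$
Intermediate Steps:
$j = -63149$ ($j = \frac{-276 + 481 \left(-262\right)}{2} = \frac{-276 - 126022}{2} = \frac{1}{2} \left(-126298\right) = -63149$)
$A{\left(J,y \right)} = J + 296 y$
$\frac{A{\left(303,-695 \right)}}{j} = \frac{303 + 296 \left(-695\right)}{-63149} = \left(303 - 205720\right) \left(- \frac{1}{63149}\right) = \left(-205417\right) \left(- \frac{1}{63149}\right) = \frac{205417}{63149}$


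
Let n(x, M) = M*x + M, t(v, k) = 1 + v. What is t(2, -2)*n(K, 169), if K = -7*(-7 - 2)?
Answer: 32448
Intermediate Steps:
K = 63 (K = -7*(-9) = 63)
n(x, M) = M + M*x
t(2, -2)*n(K, 169) = (1 + 2)*(169*(1 + 63)) = 3*(169*64) = 3*10816 = 32448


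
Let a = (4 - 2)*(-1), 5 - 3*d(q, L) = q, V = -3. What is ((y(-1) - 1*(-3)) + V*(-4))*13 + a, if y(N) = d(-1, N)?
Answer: 219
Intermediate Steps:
d(q, L) = 5/3 - q/3
y(N) = 2 (y(N) = 5/3 - ⅓*(-1) = 5/3 + ⅓ = 2)
a = -2 (a = 2*(-1) = -2)
((y(-1) - 1*(-3)) + V*(-4))*13 + a = ((2 - 1*(-3)) - 3*(-4))*13 - 2 = ((2 + 3) + 12)*13 - 2 = (5 + 12)*13 - 2 = 17*13 - 2 = 221 - 2 = 219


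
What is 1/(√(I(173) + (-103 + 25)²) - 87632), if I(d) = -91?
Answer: -87632/7679361431 - √5993/7679361431 ≈ -1.1421e-5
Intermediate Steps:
1/(√(I(173) + (-103 + 25)²) - 87632) = 1/(√(-91 + (-103 + 25)²) - 87632) = 1/(√(-91 + (-78)²) - 87632) = 1/(√(-91 + 6084) - 87632) = 1/(√5993 - 87632) = 1/(-87632 + √5993)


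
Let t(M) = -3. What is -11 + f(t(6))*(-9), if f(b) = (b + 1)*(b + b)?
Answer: -119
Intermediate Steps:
f(b) = 2*b*(1 + b) (f(b) = (1 + b)*(2*b) = 2*b*(1 + b))
-11 + f(t(6))*(-9) = -11 + (2*(-3)*(1 - 3))*(-9) = -11 + (2*(-3)*(-2))*(-9) = -11 + 12*(-9) = -11 - 108 = -119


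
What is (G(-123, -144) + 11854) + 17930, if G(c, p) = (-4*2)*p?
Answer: 30936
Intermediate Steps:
G(c, p) = -8*p
(G(-123, -144) + 11854) + 17930 = (-8*(-144) + 11854) + 17930 = (1152 + 11854) + 17930 = 13006 + 17930 = 30936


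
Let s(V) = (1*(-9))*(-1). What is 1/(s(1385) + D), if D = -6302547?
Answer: -1/6302538 ≈ -1.5867e-7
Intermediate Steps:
s(V) = 9 (s(V) = -9*(-1) = 9)
1/(s(1385) + D) = 1/(9 - 6302547) = 1/(-6302538) = -1/6302538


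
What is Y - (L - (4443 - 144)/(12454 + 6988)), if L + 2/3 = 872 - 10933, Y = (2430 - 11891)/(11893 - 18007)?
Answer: 299056080527/29717097 ≈ 10063.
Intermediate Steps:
Y = 9461/6114 (Y = -9461/(-6114) = -9461*(-1/6114) = 9461/6114 ≈ 1.5474)
L = -30185/3 (L = -⅔ + (872 - 10933) = -⅔ - 10061 = -30185/3 ≈ -10062.)
Y - (L - (4443 - 144)/(12454 + 6988)) = 9461/6114 - (-30185/3 - (4443 - 144)/(12454 + 6988)) = 9461/6114 - (-30185/3 - 4299/19442) = 9461/6114 - 1*(-586869667/58326) = 9461/6114 + 586869667/58326 = 299056080527/29717097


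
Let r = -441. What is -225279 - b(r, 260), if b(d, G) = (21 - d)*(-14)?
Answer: -218811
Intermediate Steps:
b(d, G) = -294 + 14*d
-225279 - b(r, 260) = -225279 - (-294 + 14*(-441)) = -225279 - (-294 - 6174) = -225279 - 1*(-6468) = -225279 + 6468 = -218811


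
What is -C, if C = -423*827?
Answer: 349821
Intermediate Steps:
C = -349821
-C = -1*(-349821) = 349821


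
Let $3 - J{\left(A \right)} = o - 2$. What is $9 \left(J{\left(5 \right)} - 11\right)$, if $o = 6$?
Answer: $-108$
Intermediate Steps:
$J{\left(A \right)} = -1$ ($J{\left(A \right)} = 3 - \left(6 - 2\right) = 3 - 4 = -1$)
$9 \left(J{\left(5 \right)} - 11\right) = 9 \left(-1 - 11\right) = 9 \left(-12\right) = -108$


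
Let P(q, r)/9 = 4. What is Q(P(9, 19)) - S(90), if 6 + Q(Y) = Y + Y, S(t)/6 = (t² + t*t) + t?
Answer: -97674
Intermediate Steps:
S(t) = 6*t + 12*t² (S(t) = 6*((t² + t*t) + t) = 6*((t² + t²) + t) = 6*(2*t² + t) = 6*(t + 2*t²) = 6*t + 12*t²)
P(q, r) = 36 (P(q, r) = 9*4 = 36)
Q(Y) = -6 + 2*Y (Q(Y) = -6 + (Y + Y) = -6 + 2*Y)
Q(P(9, 19)) - S(90) = (-6 + 2*36) - 6*90*(1 + 2*90) = (-6 + 72) - 6*90*(1 + 180) = 66 - 6*90*181 = 66 - 1*97740 = 66 - 97740 = -97674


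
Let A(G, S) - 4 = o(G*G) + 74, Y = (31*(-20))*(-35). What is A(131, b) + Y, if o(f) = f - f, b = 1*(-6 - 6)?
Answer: 21778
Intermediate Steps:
b = -12 (b = 1*(-12) = -12)
o(f) = 0
Y = 21700 (Y = -620*(-35) = 21700)
A(G, S) = 78 (A(G, S) = 4 + (0 + 74) = 4 + 74 = 78)
A(131, b) + Y = 78 + 21700 = 21778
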